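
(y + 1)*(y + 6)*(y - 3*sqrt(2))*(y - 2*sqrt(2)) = y^4 - 5*sqrt(2)*y^3 + 7*y^3 - 35*sqrt(2)*y^2 + 18*y^2 - 30*sqrt(2)*y + 84*y + 72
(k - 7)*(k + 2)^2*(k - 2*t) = k^4 - 2*k^3*t - 3*k^3 + 6*k^2*t - 24*k^2 + 48*k*t - 28*k + 56*t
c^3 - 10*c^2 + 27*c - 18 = (c - 6)*(c - 3)*(c - 1)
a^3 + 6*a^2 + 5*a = a*(a + 1)*(a + 5)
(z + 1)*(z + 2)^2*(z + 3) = z^4 + 8*z^3 + 23*z^2 + 28*z + 12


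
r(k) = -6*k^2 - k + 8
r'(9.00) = -109.00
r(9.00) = -487.00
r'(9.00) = -109.00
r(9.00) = -487.00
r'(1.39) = -17.68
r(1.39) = -4.98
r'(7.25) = -88.00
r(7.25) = -314.62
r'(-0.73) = 7.76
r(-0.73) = 5.53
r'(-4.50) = 53.00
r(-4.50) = -109.00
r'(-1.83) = 20.96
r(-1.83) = -10.26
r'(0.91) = -11.92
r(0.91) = 2.12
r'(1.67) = -21.04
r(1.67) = -10.40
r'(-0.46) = 4.52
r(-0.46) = 7.19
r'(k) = -12*k - 1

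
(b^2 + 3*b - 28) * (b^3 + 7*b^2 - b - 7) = b^5 + 10*b^4 - 8*b^3 - 206*b^2 + 7*b + 196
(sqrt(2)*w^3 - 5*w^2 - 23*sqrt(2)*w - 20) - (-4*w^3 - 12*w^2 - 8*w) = sqrt(2)*w^3 + 4*w^3 + 7*w^2 - 23*sqrt(2)*w + 8*w - 20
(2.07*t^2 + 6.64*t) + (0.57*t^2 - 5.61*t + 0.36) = 2.64*t^2 + 1.03*t + 0.36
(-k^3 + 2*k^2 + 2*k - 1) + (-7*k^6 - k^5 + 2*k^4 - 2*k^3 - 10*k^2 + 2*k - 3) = -7*k^6 - k^5 + 2*k^4 - 3*k^3 - 8*k^2 + 4*k - 4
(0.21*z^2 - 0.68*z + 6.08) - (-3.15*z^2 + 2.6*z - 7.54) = 3.36*z^2 - 3.28*z + 13.62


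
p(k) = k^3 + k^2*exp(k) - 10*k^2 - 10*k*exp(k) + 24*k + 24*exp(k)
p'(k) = k^2*exp(k) + 3*k^2 - 8*k*exp(k) - 20*k + 14*exp(k) + 24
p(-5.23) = -541.55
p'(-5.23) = 211.10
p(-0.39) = 8.05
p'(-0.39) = 43.95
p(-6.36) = -814.17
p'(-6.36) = 272.73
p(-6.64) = -892.84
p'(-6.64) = 289.21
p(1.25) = 61.92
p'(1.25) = 23.10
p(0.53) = 42.31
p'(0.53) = 31.30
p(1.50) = 67.29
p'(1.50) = 19.80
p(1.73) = 71.44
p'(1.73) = 16.16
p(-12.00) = -3456.00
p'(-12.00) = 696.00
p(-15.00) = -5985.00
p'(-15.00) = 999.00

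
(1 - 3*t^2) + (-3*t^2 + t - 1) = -6*t^2 + t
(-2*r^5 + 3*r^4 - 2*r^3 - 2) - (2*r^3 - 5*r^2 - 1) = -2*r^5 + 3*r^4 - 4*r^3 + 5*r^2 - 1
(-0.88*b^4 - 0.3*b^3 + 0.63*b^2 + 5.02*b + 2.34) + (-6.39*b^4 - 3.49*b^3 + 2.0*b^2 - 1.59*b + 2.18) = -7.27*b^4 - 3.79*b^3 + 2.63*b^2 + 3.43*b + 4.52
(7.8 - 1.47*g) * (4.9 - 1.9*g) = 2.793*g^2 - 22.023*g + 38.22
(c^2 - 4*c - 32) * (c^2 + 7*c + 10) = c^4 + 3*c^3 - 50*c^2 - 264*c - 320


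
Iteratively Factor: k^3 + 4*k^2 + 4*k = (k + 2)*(k^2 + 2*k) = k*(k + 2)*(k + 2)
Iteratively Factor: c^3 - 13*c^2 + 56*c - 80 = (c - 5)*(c^2 - 8*c + 16) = (c - 5)*(c - 4)*(c - 4)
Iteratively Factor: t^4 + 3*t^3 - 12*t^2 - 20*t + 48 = (t - 2)*(t^3 + 5*t^2 - 2*t - 24) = (t - 2)^2*(t^2 + 7*t + 12) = (t - 2)^2*(t + 4)*(t + 3)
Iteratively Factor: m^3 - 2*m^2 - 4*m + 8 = (m + 2)*(m^2 - 4*m + 4) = (m - 2)*(m + 2)*(m - 2)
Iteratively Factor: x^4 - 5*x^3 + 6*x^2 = (x - 2)*(x^3 - 3*x^2) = x*(x - 2)*(x^2 - 3*x) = x^2*(x - 2)*(x - 3)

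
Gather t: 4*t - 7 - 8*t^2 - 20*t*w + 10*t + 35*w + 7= -8*t^2 + t*(14 - 20*w) + 35*w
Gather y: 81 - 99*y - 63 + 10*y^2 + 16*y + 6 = 10*y^2 - 83*y + 24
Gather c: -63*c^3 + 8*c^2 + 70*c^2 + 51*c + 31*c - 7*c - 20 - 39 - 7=-63*c^3 + 78*c^2 + 75*c - 66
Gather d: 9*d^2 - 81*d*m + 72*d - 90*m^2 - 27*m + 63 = 9*d^2 + d*(72 - 81*m) - 90*m^2 - 27*m + 63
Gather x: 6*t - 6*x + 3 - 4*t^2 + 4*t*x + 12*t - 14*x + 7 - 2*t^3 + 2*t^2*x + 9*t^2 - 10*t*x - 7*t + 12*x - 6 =-2*t^3 + 5*t^2 + 11*t + x*(2*t^2 - 6*t - 8) + 4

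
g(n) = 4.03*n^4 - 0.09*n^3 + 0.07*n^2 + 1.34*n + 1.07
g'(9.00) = 11732.21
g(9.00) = 26394.02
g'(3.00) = 434.57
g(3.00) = 329.72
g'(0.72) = 7.32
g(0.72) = 3.12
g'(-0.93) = -11.99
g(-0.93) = 2.97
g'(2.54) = 264.11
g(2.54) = 171.19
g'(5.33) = 2435.30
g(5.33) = 3249.05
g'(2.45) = 237.13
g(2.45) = 148.65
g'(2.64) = 296.43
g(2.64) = 199.20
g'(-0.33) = 0.69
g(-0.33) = 0.69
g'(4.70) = 1669.66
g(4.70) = 1966.08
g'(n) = 16.12*n^3 - 0.27*n^2 + 0.14*n + 1.34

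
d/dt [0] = 0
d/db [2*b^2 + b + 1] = 4*b + 1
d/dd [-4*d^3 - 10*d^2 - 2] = 4*d*(-3*d - 5)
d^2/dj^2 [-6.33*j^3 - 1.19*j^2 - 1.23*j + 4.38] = -37.98*j - 2.38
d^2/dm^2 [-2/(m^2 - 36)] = 12*(-m^2 - 12)/(m^2 - 36)^3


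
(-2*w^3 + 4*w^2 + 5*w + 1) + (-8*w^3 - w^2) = -10*w^3 + 3*w^2 + 5*w + 1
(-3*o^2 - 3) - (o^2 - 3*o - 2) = -4*o^2 + 3*o - 1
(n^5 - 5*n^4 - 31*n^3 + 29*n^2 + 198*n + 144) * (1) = n^5 - 5*n^4 - 31*n^3 + 29*n^2 + 198*n + 144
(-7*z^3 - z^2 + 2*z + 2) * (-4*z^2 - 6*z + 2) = 28*z^5 + 46*z^4 - 16*z^3 - 22*z^2 - 8*z + 4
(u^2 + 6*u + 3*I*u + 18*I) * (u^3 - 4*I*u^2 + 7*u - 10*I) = u^5 + 6*u^4 - I*u^4 + 19*u^3 - 6*I*u^3 + 114*u^2 + 11*I*u^2 + 30*u + 66*I*u + 180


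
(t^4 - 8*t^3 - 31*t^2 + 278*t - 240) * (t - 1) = t^5 - 9*t^4 - 23*t^3 + 309*t^2 - 518*t + 240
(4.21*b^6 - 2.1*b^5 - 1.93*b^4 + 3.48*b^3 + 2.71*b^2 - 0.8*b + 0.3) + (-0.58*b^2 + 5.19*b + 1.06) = 4.21*b^6 - 2.1*b^5 - 1.93*b^4 + 3.48*b^3 + 2.13*b^2 + 4.39*b + 1.36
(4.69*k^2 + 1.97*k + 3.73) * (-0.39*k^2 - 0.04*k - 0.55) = -1.8291*k^4 - 0.9559*k^3 - 4.113*k^2 - 1.2327*k - 2.0515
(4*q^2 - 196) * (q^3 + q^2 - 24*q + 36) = 4*q^5 + 4*q^4 - 292*q^3 - 52*q^2 + 4704*q - 7056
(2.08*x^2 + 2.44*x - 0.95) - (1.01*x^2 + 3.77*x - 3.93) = 1.07*x^2 - 1.33*x + 2.98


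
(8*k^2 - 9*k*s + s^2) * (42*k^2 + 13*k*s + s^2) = 336*k^4 - 274*k^3*s - 67*k^2*s^2 + 4*k*s^3 + s^4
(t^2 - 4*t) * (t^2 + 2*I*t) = t^4 - 4*t^3 + 2*I*t^3 - 8*I*t^2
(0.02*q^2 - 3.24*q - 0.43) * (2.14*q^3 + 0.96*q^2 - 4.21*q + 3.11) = 0.0428*q^5 - 6.9144*q^4 - 4.1148*q^3 + 13.2898*q^2 - 8.2661*q - 1.3373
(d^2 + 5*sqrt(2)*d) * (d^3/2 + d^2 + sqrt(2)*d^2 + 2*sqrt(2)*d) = d^5/2 + d^4 + 7*sqrt(2)*d^4/2 + 7*sqrt(2)*d^3 + 10*d^3 + 20*d^2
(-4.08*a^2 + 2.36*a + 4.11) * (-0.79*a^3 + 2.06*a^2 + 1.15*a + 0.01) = 3.2232*a^5 - 10.2692*a^4 - 3.0773*a^3 + 11.1398*a^2 + 4.7501*a + 0.0411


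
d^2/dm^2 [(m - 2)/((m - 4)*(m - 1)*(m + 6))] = 2*(3*m^5 - 9*m^4 + 11*m^3 + 6*m^2 + 228*m - 680)/(m^9 + 3*m^8 - 75*m^7 - 83*m^6 + 2094*m^5 - 1644*m^4 - 19592*m^3 + 50400*m^2 - 44928*m + 13824)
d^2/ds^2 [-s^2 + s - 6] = -2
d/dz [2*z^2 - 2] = 4*z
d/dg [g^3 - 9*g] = 3*g^2 - 9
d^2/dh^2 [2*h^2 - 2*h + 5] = 4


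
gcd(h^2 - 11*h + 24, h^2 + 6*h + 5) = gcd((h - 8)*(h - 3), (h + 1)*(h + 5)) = 1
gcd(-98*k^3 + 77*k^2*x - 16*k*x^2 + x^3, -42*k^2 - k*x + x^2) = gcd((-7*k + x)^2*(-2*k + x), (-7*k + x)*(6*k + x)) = -7*k + x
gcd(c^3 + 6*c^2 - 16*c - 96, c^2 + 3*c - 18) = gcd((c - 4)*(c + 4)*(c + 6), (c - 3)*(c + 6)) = c + 6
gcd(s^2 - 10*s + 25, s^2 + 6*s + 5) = 1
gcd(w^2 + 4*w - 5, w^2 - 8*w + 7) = w - 1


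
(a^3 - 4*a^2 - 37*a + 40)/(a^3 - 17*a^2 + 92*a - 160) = (a^2 + 4*a - 5)/(a^2 - 9*a + 20)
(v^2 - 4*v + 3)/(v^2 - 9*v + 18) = (v - 1)/(v - 6)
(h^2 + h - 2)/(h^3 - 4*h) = (h - 1)/(h*(h - 2))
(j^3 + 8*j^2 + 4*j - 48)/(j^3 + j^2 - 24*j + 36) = (j + 4)/(j - 3)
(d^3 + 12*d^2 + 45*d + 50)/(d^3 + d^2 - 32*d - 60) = (d + 5)/(d - 6)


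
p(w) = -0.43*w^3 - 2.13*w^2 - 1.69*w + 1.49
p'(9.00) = -144.52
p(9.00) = -499.72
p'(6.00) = -73.69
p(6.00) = -178.21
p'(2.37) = -19.03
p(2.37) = -20.20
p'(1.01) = -7.31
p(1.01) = -2.83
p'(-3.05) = -0.70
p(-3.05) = -0.97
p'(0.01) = -1.73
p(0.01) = 1.47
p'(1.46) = -10.66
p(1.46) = -6.86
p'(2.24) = -17.71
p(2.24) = -17.82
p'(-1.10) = 1.44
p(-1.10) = 1.34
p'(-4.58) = -9.24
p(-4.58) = 5.86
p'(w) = -1.29*w^2 - 4.26*w - 1.69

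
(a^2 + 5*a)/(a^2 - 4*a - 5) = a*(a + 5)/(a^2 - 4*a - 5)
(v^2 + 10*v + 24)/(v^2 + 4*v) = (v + 6)/v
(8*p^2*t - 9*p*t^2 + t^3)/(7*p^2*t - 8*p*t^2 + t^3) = (8*p - t)/(7*p - t)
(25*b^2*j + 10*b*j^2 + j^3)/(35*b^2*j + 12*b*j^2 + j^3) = (5*b + j)/(7*b + j)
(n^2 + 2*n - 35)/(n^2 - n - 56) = (n - 5)/(n - 8)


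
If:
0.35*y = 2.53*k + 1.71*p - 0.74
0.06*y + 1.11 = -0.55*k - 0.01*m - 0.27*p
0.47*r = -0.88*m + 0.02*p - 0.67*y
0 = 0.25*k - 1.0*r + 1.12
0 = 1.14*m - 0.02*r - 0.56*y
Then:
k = -8.72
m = 0.33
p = 13.47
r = -1.06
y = 0.71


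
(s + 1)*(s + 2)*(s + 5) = s^3 + 8*s^2 + 17*s + 10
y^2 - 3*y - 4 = (y - 4)*(y + 1)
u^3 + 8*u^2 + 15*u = u*(u + 3)*(u + 5)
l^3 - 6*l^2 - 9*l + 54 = (l - 6)*(l - 3)*(l + 3)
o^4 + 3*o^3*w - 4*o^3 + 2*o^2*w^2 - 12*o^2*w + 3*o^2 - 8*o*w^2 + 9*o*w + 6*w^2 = (o - 3)*(o - 1)*(o + w)*(o + 2*w)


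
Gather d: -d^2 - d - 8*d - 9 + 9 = -d^2 - 9*d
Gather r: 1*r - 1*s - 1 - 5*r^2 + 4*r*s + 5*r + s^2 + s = -5*r^2 + r*(4*s + 6) + s^2 - 1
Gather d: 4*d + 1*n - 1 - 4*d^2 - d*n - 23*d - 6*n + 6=-4*d^2 + d*(-n - 19) - 5*n + 5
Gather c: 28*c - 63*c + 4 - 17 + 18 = 5 - 35*c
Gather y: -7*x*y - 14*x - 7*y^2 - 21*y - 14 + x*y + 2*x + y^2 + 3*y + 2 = -12*x - 6*y^2 + y*(-6*x - 18) - 12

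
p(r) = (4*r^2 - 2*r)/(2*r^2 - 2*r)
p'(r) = (2 - 4*r)*(4*r^2 - 2*r)/(2*r^2 - 2*r)^2 + (8*r - 2)/(2*r^2 - 2*r)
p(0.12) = 0.86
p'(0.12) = -1.29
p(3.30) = 2.43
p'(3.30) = -0.19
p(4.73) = 2.27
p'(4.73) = -0.07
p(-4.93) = 1.83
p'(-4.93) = -0.03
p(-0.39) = 1.28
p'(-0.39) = -0.52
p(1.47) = 4.13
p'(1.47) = -4.53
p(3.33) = 2.43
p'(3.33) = -0.18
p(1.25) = 6.00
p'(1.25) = -16.00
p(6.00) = 2.20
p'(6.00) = -0.04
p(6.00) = 2.20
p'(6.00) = -0.04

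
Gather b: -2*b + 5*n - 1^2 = -2*b + 5*n - 1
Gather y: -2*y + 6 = 6 - 2*y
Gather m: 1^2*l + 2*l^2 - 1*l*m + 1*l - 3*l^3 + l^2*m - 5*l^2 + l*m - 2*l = -3*l^3 + l^2*m - 3*l^2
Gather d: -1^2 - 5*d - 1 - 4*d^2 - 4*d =-4*d^2 - 9*d - 2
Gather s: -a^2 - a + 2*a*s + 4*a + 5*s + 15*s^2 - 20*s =-a^2 + 3*a + 15*s^2 + s*(2*a - 15)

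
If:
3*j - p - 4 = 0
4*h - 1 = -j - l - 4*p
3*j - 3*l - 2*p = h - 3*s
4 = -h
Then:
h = -4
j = 29/12 - s/12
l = 13*s/12 + 19/12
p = 13/4 - s/4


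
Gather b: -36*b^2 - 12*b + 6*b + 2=-36*b^2 - 6*b + 2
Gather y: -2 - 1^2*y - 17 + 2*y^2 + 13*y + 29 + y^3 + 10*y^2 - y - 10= y^3 + 12*y^2 + 11*y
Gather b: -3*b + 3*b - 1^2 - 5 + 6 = 0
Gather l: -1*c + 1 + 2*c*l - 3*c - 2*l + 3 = -4*c + l*(2*c - 2) + 4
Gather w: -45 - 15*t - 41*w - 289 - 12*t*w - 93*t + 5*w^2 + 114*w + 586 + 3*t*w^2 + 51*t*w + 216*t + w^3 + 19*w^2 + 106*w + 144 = 108*t + w^3 + w^2*(3*t + 24) + w*(39*t + 179) + 396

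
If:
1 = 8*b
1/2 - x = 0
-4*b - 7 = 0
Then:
No Solution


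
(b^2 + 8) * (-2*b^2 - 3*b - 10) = -2*b^4 - 3*b^3 - 26*b^2 - 24*b - 80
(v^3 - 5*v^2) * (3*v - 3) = 3*v^4 - 18*v^3 + 15*v^2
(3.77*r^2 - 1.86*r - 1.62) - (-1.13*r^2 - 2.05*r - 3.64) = 4.9*r^2 + 0.19*r + 2.02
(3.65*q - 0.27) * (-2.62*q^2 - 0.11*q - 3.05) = -9.563*q^3 + 0.3059*q^2 - 11.1028*q + 0.8235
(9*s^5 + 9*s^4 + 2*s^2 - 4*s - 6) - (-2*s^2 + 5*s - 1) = 9*s^5 + 9*s^4 + 4*s^2 - 9*s - 5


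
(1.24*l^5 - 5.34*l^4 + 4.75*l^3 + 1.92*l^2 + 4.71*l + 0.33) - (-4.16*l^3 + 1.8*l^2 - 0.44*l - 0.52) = 1.24*l^5 - 5.34*l^4 + 8.91*l^3 + 0.12*l^2 + 5.15*l + 0.85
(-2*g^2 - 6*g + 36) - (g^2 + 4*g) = -3*g^2 - 10*g + 36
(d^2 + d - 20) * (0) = 0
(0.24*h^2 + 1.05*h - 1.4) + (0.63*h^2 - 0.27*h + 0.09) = 0.87*h^2 + 0.78*h - 1.31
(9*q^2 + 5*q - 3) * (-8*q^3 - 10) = -72*q^5 - 40*q^4 + 24*q^3 - 90*q^2 - 50*q + 30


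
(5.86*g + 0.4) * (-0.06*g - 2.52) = -0.3516*g^2 - 14.7912*g - 1.008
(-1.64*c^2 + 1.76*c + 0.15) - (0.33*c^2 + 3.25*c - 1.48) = -1.97*c^2 - 1.49*c + 1.63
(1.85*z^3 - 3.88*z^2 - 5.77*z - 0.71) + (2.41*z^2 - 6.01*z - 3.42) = 1.85*z^3 - 1.47*z^2 - 11.78*z - 4.13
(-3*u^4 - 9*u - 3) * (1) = -3*u^4 - 9*u - 3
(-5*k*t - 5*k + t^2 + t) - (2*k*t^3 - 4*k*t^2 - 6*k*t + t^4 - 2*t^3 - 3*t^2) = -2*k*t^3 + 4*k*t^2 + k*t - 5*k - t^4 + 2*t^3 + 4*t^2 + t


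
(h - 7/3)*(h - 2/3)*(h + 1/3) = h^3 - 8*h^2/3 + 5*h/9 + 14/27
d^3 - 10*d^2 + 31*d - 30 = (d - 5)*(d - 3)*(d - 2)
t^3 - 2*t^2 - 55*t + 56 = (t - 8)*(t - 1)*(t + 7)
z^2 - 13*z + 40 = (z - 8)*(z - 5)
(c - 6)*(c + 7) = c^2 + c - 42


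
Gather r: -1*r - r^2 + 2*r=-r^2 + r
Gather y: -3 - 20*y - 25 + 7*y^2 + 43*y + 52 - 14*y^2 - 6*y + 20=-7*y^2 + 17*y + 44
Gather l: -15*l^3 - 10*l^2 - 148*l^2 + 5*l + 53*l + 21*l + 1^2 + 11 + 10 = -15*l^3 - 158*l^2 + 79*l + 22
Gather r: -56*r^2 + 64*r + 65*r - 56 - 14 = -56*r^2 + 129*r - 70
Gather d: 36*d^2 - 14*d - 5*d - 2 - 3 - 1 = 36*d^2 - 19*d - 6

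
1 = 1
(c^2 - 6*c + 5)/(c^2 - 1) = (c - 5)/(c + 1)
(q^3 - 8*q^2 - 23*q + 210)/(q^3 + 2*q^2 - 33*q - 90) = (q - 7)/(q + 3)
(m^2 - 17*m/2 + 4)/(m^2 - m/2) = (m - 8)/m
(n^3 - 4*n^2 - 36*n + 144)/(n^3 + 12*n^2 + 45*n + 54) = (n^2 - 10*n + 24)/(n^2 + 6*n + 9)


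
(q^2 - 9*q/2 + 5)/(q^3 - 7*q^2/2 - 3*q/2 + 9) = (2*q - 5)/(2*q^2 - 3*q - 9)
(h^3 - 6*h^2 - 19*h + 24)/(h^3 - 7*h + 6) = (h - 8)/(h - 2)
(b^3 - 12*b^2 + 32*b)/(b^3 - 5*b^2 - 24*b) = (b - 4)/(b + 3)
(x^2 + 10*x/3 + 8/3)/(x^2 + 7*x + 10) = (x + 4/3)/(x + 5)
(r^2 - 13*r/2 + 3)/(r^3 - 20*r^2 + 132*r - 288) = (r - 1/2)/(r^2 - 14*r + 48)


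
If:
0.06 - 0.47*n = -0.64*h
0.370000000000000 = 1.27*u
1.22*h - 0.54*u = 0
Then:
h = 0.13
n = 0.30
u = 0.29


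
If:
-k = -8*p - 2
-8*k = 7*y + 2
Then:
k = -7*y/8 - 1/4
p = -7*y/64 - 9/32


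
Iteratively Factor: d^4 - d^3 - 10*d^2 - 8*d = (d - 4)*(d^3 + 3*d^2 + 2*d) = d*(d - 4)*(d^2 + 3*d + 2) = d*(d - 4)*(d + 2)*(d + 1)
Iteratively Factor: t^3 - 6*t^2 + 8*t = (t)*(t^2 - 6*t + 8) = t*(t - 4)*(t - 2)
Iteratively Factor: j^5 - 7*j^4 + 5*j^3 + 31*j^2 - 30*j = (j + 2)*(j^4 - 9*j^3 + 23*j^2 - 15*j) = j*(j + 2)*(j^3 - 9*j^2 + 23*j - 15) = j*(j - 3)*(j + 2)*(j^2 - 6*j + 5) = j*(j - 3)*(j - 1)*(j + 2)*(j - 5)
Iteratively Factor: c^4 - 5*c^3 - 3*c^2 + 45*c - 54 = (c - 2)*(c^3 - 3*c^2 - 9*c + 27) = (c - 3)*(c - 2)*(c^2 - 9) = (c - 3)*(c - 2)*(c + 3)*(c - 3)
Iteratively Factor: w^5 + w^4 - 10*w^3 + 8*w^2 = (w + 4)*(w^4 - 3*w^3 + 2*w^2) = w*(w + 4)*(w^3 - 3*w^2 + 2*w) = w*(w - 1)*(w + 4)*(w^2 - 2*w) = w^2*(w - 1)*(w + 4)*(w - 2)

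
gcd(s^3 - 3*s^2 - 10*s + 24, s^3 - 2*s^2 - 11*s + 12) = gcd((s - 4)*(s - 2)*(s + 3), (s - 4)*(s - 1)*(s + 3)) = s^2 - s - 12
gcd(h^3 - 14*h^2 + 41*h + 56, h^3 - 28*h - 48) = 1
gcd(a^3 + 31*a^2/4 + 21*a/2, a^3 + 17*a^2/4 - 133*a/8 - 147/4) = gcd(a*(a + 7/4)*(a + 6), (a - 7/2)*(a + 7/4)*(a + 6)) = a^2 + 31*a/4 + 21/2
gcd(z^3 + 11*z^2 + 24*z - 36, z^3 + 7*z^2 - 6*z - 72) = z + 6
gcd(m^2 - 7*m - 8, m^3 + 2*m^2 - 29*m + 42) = 1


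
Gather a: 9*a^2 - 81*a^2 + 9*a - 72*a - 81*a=-72*a^2 - 144*a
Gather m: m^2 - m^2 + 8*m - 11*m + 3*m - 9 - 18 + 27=0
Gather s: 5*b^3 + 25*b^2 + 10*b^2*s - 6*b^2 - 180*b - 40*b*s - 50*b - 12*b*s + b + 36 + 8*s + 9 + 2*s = 5*b^3 + 19*b^2 - 229*b + s*(10*b^2 - 52*b + 10) + 45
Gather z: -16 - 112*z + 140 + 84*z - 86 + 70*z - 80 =42*z - 42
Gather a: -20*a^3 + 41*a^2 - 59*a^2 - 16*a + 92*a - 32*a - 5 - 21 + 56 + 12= -20*a^3 - 18*a^2 + 44*a + 42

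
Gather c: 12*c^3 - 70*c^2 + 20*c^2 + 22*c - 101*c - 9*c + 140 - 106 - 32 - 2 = 12*c^3 - 50*c^2 - 88*c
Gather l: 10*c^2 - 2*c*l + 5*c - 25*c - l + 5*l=10*c^2 - 20*c + l*(4 - 2*c)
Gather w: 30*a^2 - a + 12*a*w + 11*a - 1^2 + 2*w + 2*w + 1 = 30*a^2 + 10*a + w*(12*a + 4)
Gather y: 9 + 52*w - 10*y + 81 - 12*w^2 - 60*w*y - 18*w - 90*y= -12*w^2 + 34*w + y*(-60*w - 100) + 90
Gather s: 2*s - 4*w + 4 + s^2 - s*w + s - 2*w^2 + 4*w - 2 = s^2 + s*(3 - w) - 2*w^2 + 2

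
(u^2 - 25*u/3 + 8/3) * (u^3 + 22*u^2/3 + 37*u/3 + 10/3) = u^5 - u^4 - 415*u^3/9 - 719*u^2/9 + 46*u/9 + 80/9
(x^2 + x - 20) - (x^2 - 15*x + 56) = 16*x - 76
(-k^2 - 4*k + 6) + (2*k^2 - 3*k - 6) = k^2 - 7*k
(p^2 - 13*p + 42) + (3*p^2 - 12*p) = 4*p^2 - 25*p + 42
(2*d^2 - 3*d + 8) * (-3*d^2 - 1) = -6*d^4 + 9*d^3 - 26*d^2 + 3*d - 8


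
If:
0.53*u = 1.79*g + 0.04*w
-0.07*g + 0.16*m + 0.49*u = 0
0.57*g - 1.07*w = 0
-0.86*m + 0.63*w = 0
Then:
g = 0.00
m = 0.00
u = 0.00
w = 0.00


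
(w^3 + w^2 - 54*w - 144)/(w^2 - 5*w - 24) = w + 6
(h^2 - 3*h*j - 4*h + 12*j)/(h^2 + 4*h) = (h^2 - 3*h*j - 4*h + 12*j)/(h*(h + 4))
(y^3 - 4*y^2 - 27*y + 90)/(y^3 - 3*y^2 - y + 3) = (y^2 - y - 30)/(y^2 - 1)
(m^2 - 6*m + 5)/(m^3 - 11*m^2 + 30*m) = (m - 1)/(m*(m - 6))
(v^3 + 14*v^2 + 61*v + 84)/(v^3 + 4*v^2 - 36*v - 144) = (v^2 + 10*v + 21)/(v^2 - 36)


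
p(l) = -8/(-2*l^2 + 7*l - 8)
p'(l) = -8*(4*l - 7)/(-2*l^2 + 7*l - 8)^2 = 8*(7 - 4*l)/(2*l^2 - 7*l + 8)^2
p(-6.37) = 0.06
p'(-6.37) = 0.01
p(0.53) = 1.65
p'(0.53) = 1.66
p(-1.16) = 0.43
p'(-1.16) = 0.26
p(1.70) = 4.26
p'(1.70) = 0.45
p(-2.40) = 0.22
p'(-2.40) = 0.10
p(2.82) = 1.92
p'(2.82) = -1.97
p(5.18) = 0.31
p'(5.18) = -0.17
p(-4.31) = 0.11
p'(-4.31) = 0.03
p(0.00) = 1.00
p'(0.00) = 0.88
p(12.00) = 0.04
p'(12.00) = -0.00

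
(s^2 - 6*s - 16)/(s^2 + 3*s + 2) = (s - 8)/(s + 1)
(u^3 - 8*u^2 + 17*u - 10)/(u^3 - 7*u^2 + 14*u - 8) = (u - 5)/(u - 4)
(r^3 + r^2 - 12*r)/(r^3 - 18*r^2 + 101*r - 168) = r*(r + 4)/(r^2 - 15*r + 56)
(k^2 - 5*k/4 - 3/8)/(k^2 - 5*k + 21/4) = (4*k + 1)/(2*(2*k - 7))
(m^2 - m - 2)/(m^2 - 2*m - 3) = (m - 2)/(m - 3)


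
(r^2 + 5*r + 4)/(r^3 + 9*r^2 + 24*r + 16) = 1/(r + 4)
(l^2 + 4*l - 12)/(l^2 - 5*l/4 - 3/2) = 4*(l + 6)/(4*l + 3)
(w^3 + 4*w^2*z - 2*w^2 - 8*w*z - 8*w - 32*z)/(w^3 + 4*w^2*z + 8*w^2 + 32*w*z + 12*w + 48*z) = (w - 4)/(w + 6)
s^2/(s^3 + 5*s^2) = 1/(s + 5)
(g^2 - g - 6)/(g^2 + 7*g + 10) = (g - 3)/(g + 5)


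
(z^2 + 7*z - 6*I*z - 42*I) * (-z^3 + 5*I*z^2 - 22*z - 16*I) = -z^5 - 7*z^4 + 11*I*z^4 + 8*z^3 + 77*I*z^3 + 56*z^2 + 116*I*z^2 - 96*z + 812*I*z - 672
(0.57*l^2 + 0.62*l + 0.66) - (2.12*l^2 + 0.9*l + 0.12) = -1.55*l^2 - 0.28*l + 0.54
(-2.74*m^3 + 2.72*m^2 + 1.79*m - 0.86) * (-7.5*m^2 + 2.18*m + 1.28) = 20.55*m^5 - 26.3732*m^4 - 11.0026*m^3 + 13.8338*m^2 + 0.4164*m - 1.1008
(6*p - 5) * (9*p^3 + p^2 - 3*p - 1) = 54*p^4 - 39*p^3 - 23*p^2 + 9*p + 5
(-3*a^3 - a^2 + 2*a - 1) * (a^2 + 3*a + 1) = -3*a^5 - 10*a^4 - 4*a^3 + 4*a^2 - a - 1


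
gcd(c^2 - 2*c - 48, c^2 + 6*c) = c + 6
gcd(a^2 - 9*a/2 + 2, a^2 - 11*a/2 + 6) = a - 4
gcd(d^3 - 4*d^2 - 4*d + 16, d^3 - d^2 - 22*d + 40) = d^2 - 6*d + 8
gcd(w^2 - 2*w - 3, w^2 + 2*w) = 1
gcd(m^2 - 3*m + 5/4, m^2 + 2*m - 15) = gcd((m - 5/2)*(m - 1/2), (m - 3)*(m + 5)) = 1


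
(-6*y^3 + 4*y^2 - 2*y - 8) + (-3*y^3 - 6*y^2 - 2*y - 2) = -9*y^3 - 2*y^2 - 4*y - 10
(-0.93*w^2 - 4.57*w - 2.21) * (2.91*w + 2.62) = -2.7063*w^3 - 15.7353*w^2 - 18.4045*w - 5.7902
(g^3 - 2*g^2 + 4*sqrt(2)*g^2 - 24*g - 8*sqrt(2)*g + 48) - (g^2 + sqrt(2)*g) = g^3 - 3*g^2 + 4*sqrt(2)*g^2 - 24*g - 9*sqrt(2)*g + 48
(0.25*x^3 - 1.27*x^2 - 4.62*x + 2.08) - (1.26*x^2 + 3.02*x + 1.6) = 0.25*x^3 - 2.53*x^2 - 7.64*x + 0.48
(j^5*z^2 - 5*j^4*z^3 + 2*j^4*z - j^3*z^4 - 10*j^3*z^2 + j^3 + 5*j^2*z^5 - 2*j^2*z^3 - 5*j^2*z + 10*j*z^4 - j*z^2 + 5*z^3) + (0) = j^5*z^2 - 5*j^4*z^3 + 2*j^4*z - j^3*z^4 - 10*j^3*z^2 + j^3 + 5*j^2*z^5 - 2*j^2*z^3 - 5*j^2*z + 10*j*z^4 - j*z^2 + 5*z^3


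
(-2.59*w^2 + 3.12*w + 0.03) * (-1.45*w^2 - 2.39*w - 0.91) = 3.7555*w^4 + 1.6661*w^3 - 5.1434*w^2 - 2.9109*w - 0.0273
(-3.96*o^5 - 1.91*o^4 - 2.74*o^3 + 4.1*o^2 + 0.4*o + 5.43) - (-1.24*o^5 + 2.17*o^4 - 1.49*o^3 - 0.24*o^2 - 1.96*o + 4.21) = -2.72*o^5 - 4.08*o^4 - 1.25*o^3 + 4.34*o^2 + 2.36*o + 1.22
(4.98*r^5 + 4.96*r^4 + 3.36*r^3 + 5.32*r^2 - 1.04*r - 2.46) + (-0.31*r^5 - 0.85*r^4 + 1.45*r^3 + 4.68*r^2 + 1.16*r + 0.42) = 4.67*r^5 + 4.11*r^4 + 4.81*r^3 + 10.0*r^2 + 0.12*r - 2.04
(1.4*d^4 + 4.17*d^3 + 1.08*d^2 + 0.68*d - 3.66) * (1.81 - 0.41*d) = -0.574*d^5 + 0.8243*d^4 + 7.1049*d^3 + 1.676*d^2 + 2.7314*d - 6.6246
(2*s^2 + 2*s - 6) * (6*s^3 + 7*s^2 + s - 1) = 12*s^5 + 26*s^4 - 20*s^3 - 42*s^2 - 8*s + 6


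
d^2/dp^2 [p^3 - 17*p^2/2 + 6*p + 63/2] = 6*p - 17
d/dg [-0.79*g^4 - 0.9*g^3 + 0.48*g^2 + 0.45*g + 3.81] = -3.16*g^3 - 2.7*g^2 + 0.96*g + 0.45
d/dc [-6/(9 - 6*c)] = -4/(2*c - 3)^2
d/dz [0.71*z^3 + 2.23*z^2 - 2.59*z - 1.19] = 2.13*z^2 + 4.46*z - 2.59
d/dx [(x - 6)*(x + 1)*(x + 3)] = 3*x^2 - 4*x - 21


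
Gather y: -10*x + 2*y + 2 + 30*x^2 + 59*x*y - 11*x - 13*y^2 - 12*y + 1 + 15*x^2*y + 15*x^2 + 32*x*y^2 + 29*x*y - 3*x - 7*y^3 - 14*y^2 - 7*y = 45*x^2 - 24*x - 7*y^3 + y^2*(32*x - 27) + y*(15*x^2 + 88*x - 17) + 3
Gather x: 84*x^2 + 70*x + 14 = 84*x^2 + 70*x + 14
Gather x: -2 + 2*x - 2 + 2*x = 4*x - 4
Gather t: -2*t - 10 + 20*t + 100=18*t + 90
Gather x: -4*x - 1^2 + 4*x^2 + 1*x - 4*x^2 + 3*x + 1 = 0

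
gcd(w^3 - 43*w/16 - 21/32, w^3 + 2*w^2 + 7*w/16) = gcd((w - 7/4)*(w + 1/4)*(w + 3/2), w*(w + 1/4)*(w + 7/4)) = w + 1/4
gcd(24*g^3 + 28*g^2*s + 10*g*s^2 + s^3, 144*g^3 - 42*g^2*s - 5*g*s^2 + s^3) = 6*g + s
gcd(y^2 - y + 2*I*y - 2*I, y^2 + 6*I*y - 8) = y + 2*I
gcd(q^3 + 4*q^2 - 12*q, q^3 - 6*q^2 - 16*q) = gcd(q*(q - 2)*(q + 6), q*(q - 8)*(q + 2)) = q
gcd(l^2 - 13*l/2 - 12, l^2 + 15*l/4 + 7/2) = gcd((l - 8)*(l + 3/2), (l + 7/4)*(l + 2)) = 1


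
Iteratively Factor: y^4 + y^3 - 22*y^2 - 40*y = (y - 5)*(y^3 + 6*y^2 + 8*y) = (y - 5)*(y + 4)*(y^2 + 2*y) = y*(y - 5)*(y + 4)*(y + 2)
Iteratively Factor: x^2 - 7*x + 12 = (x - 4)*(x - 3)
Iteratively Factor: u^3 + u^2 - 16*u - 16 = (u + 4)*(u^2 - 3*u - 4) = (u - 4)*(u + 4)*(u + 1)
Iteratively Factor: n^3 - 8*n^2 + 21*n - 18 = (n - 3)*(n^2 - 5*n + 6) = (n - 3)^2*(n - 2)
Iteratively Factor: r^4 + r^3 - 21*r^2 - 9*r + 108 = (r - 3)*(r^3 + 4*r^2 - 9*r - 36) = (r - 3)^2*(r^2 + 7*r + 12) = (r - 3)^2*(r + 4)*(r + 3)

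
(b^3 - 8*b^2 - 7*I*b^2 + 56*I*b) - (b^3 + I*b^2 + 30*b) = -8*b^2 - 8*I*b^2 - 30*b + 56*I*b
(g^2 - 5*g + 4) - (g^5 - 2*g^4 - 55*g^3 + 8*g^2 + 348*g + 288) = -g^5 + 2*g^4 + 55*g^3 - 7*g^2 - 353*g - 284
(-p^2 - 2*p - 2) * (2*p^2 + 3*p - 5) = -2*p^4 - 7*p^3 - 5*p^2 + 4*p + 10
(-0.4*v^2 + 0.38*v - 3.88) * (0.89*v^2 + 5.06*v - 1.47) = -0.356*v^4 - 1.6858*v^3 - 0.9424*v^2 - 20.1914*v + 5.7036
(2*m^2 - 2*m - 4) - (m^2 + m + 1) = m^2 - 3*m - 5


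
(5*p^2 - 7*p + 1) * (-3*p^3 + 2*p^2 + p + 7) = -15*p^5 + 31*p^4 - 12*p^3 + 30*p^2 - 48*p + 7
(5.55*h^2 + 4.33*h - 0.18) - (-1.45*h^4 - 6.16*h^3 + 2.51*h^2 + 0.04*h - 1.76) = 1.45*h^4 + 6.16*h^3 + 3.04*h^2 + 4.29*h + 1.58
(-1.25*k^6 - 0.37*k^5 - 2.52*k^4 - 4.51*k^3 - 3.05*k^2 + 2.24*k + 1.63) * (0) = 0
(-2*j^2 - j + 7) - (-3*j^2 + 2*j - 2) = j^2 - 3*j + 9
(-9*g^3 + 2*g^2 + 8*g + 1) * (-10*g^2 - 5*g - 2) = 90*g^5 + 25*g^4 - 72*g^3 - 54*g^2 - 21*g - 2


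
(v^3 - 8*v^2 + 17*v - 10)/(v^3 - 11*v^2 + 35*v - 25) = (v - 2)/(v - 5)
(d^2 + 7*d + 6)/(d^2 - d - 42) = (d + 1)/(d - 7)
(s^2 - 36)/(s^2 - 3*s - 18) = (s + 6)/(s + 3)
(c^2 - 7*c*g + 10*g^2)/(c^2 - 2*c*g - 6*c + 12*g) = (c - 5*g)/(c - 6)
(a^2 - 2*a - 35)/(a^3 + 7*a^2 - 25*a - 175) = (a - 7)/(a^2 + 2*a - 35)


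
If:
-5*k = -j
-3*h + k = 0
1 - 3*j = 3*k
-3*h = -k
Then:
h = 1/54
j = 5/18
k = 1/18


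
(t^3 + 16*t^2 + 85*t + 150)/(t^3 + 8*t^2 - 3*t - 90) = (t + 5)/(t - 3)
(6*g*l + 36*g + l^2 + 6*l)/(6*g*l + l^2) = (l + 6)/l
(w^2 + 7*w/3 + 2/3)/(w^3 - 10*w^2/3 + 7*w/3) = (3*w^2 + 7*w + 2)/(w*(3*w^2 - 10*w + 7))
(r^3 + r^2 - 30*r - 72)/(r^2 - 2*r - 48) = (-r^3 - r^2 + 30*r + 72)/(-r^2 + 2*r + 48)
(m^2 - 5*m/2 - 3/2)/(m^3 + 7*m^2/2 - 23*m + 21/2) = (2*m + 1)/(2*m^2 + 13*m - 7)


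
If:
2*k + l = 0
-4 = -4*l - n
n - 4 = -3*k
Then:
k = 0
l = 0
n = 4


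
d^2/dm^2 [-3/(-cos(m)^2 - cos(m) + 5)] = 3*(-4*sin(m)^4 + 23*sin(m)^2 - 5*cos(m)/4 - 3*cos(3*m)/4 - 7)/(-sin(m)^2 + cos(m) - 4)^3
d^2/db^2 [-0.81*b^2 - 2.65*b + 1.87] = -1.62000000000000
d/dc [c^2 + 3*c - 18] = 2*c + 3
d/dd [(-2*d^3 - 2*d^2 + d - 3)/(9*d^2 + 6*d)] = (-6*d^4 - 8*d^3 - 7*d^2 + 18*d + 6)/(3*d^2*(9*d^2 + 12*d + 4))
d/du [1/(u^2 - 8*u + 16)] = 2*(4 - u)/(u^2 - 8*u + 16)^2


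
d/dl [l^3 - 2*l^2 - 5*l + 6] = 3*l^2 - 4*l - 5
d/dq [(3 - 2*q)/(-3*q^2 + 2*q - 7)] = 2*(-3*q^2 + 9*q + 4)/(9*q^4 - 12*q^3 + 46*q^2 - 28*q + 49)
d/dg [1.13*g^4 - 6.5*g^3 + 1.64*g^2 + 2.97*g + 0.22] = 4.52*g^3 - 19.5*g^2 + 3.28*g + 2.97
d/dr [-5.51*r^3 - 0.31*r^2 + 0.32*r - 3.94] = -16.53*r^2 - 0.62*r + 0.32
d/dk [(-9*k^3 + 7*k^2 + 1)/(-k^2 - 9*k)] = (9*k^4 + 162*k^3 - 63*k^2 + 2*k + 9)/(k^2*(k^2 + 18*k + 81))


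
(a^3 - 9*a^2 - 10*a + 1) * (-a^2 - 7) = -a^5 + 9*a^4 + 3*a^3 + 62*a^2 + 70*a - 7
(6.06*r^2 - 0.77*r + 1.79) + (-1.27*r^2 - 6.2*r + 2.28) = 4.79*r^2 - 6.97*r + 4.07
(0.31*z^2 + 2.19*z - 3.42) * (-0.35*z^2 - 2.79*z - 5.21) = -0.1085*z^4 - 1.6314*z^3 - 6.5282*z^2 - 1.8681*z + 17.8182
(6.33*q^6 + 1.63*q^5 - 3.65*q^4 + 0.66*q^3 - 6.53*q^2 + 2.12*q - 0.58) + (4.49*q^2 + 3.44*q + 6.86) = 6.33*q^6 + 1.63*q^5 - 3.65*q^4 + 0.66*q^3 - 2.04*q^2 + 5.56*q + 6.28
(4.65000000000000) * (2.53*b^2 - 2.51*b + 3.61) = 11.7645*b^2 - 11.6715*b + 16.7865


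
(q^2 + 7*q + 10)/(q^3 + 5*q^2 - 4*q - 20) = 1/(q - 2)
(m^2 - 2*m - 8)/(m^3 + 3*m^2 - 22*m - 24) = (m + 2)/(m^2 + 7*m + 6)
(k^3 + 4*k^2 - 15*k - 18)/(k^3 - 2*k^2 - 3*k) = (k + 6)/k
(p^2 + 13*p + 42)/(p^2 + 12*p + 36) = (p + 7)/(p + 6)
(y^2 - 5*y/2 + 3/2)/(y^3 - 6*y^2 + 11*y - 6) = (y - 3/2)/(y^2 - 5*y + 6)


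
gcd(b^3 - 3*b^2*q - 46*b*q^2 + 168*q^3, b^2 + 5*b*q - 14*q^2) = b + 7*q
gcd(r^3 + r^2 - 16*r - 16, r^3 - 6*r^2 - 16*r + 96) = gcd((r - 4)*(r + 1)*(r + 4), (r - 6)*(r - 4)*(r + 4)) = r^2 - 16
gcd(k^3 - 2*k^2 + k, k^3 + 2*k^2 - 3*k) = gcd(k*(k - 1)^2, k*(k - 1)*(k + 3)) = k^2 - k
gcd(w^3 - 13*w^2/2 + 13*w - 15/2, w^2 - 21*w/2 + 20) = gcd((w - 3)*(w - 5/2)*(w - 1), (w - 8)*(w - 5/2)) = w - 5/2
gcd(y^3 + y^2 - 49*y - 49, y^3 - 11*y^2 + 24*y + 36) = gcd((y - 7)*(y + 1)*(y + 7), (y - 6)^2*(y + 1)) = y + 1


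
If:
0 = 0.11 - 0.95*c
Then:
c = 0.12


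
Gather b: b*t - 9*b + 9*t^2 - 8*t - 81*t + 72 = b*(t - 9) + 9*t^2 - 89*t + 72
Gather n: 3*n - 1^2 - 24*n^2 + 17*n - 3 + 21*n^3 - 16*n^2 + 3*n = 21*n^3 - 40*n^2 + 23*n - 4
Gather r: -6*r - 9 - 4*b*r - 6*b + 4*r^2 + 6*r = -4*b*r - 6*b + 4*r^2 - 9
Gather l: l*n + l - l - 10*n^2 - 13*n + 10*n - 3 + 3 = l*n - 10*n^2 - 3*n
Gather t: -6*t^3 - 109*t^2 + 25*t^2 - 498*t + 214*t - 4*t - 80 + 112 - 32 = -6*t^3 - 84*t^2 - 288*t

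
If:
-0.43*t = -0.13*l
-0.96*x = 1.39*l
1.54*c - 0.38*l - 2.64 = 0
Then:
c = 1.71428571428571 - 0.170419508549005*x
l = -0.690647482014389*x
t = -0.208800401539234*x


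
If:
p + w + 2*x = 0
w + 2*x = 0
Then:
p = 0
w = -2*x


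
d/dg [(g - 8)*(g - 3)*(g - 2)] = 3*g^2 - 26*g + 46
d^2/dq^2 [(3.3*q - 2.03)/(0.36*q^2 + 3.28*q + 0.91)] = ((0.72*q + 3.28)*(1.44*q + 6.56)*(3.3*q - 2.03) - (7.128*q + 20.1864)*(0.36*q^2 + 3.28*q + 0.91))/(0.36*q^2 + 3.28*q + 0.91)^3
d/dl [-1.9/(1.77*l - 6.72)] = 3.363/(1.77*l - 6.72)^2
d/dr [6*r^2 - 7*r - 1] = 12*r - 7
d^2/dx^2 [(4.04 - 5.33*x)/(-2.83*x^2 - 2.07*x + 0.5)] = ((0.800200000000004 - 90.5034*x)*(2.83*x^2 + 2.07*x - 0.5) + (5.33*x - 4.04)*(5.66*x + 2.07)*(11.32*x + 4.14))/(2.83*x^2 + 2.07*x - 0.5)^3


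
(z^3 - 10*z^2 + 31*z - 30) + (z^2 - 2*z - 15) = z^3 - 9*z^2 + 29*z - 45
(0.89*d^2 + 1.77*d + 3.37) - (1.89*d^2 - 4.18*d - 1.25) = -1.0*d^2 + 5.95*d + 4.62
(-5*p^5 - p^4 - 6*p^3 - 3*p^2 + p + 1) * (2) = -10*p^5 - 2*p^4 - 12*p^3 - 6*p^2 + 2*p + 2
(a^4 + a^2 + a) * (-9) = -9*a^4 - 9*a^2 - 9*a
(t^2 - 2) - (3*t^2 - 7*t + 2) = -2*t^2 + 7*t - 4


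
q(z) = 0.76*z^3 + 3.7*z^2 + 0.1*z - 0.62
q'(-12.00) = 239.62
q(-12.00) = -782.30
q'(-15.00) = 402.10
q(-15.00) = -1734.62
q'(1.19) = 12.13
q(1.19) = 6.02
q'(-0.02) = -0.05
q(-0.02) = -0.62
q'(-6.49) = 48.11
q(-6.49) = -53.18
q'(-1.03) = -5.10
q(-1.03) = 2.37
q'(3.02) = 43.24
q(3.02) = 54.36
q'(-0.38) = -2.38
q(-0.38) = -0.17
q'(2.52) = 33.23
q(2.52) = 35.29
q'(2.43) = 31.55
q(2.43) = 32.38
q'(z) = 2.28*z^2 + 7.4*z + 0.1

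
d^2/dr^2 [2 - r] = 0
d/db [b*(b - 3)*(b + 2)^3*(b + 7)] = 6*b^5 + 50*b^4 + 60*b^3 - 210*b^2 - 440*b - 168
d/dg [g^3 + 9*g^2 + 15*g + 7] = 3*g^2 + 18*g + 15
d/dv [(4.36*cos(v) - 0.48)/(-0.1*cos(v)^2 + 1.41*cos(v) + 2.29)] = (-0.436*cos(v)^2 + 0.096*cos(v) - 10.6612)*sin(v)/(0.01*cos(v)^4 - 0.282*cos(v)^3 + 1.5301*cos(v)^2 + 6.4578*cos(v) + 5.2441)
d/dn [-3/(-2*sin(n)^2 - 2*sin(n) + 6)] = -3*(2*sin(n) + 1)*cos(n)/(2*(sin(n)^2 + sin(n) - 3)^2)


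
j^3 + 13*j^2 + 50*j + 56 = (j + 2)*(j + 4)*(j + 7)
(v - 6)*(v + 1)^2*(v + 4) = v^4 - 27*v^2 - 50*v - 24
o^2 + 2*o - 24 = (o - 4)*(o + 6)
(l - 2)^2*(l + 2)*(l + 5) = l^4 + 3*l^3 - 14*l^2 - 12*l + 40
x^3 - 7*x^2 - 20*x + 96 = (x - 8)*(x - 3)*(x + 4)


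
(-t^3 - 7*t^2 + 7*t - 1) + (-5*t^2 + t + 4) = -t^3 - 12*t^2 + 8*t + 3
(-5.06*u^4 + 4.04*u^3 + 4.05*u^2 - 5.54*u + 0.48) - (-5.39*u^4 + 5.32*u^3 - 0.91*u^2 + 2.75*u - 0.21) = 0.33*u^4 - 1.28*u^3 + 4.96*u^2 - 8.29*u + 0.69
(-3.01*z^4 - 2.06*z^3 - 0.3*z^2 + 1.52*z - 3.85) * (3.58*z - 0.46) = -10.7758*z^5 - 5.9902*z^4 - 0.1264*z^3 + 5.5796*z^2 - 14.4822*z + 1.771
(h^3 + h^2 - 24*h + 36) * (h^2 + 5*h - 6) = h^5 + 6*h^4 - 25*h^3 - 90*h^2 + 324*h - 216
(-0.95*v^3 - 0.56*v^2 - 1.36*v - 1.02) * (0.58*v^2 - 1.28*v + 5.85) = -0.551*v^5 + 0.8912*v^4 - 5.6295*v^3 - 2.1268*v^2 - 6.6504*v - 5.967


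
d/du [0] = 0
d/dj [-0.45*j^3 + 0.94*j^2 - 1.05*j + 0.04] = -1.35*j^2 + 1.88*j - 1.05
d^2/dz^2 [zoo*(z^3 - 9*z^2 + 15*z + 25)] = zoo*(z - 3)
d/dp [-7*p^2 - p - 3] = -14*p - 1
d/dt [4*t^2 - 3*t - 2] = 8*t - 3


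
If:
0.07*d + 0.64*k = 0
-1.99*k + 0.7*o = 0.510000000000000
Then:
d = 2.34314429289304 - 3.21608040201005*o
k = 0.351758793969849*o - 0.256281407035176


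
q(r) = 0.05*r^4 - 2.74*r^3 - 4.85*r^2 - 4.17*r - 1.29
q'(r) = 0.2*r^3 - 8.22*r^2 - 9.7*r - 4.17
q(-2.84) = 37.45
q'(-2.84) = -47.50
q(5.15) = -490.49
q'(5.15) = -244.82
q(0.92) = -11.33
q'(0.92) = -19.90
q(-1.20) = 1.57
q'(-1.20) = -4.71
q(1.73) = -36.76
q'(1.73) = -44.52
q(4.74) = -396.58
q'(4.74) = -213.53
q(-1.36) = 2.47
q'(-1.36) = -6.68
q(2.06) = -53.51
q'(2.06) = -57.29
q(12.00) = -4447.65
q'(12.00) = -958.65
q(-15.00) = 10748.76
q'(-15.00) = -2383.17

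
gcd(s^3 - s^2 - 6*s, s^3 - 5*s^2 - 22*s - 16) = s + 2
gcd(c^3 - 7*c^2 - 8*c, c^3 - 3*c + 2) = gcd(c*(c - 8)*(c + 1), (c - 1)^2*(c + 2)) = 1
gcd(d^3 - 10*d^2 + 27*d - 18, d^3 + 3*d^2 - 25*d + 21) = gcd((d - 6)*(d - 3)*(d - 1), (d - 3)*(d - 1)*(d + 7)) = d^2 - 4*d + 3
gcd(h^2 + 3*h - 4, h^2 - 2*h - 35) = 1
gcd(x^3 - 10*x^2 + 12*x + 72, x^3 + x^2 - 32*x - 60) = x^2 - 4*x - 12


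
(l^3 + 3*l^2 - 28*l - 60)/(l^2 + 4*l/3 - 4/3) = 3*(l^2 + l - 30)/(3*l - 2)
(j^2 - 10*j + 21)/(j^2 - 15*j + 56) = (j - 3)/(j - 8)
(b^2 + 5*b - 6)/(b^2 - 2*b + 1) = (b + 6)/(b - 1)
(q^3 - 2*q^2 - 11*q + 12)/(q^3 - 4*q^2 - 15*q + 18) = (q - 4)/(q - 6)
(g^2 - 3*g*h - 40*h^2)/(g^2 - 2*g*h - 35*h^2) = (g - 8*h)/(g - 7*h)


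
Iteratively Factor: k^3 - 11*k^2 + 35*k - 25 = (k - 5)*(k^2 - 6*k + 5) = (k - 5)^2*(k - 1)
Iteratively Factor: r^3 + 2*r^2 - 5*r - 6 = (r + 1)*(r^2 + r - 6) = (r + 1)*(r + 3)*(r - 2)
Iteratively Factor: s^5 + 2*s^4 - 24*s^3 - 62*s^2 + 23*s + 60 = (s + 4)*(s^4 - 2*s^3 - 16*s^2 + 2*s + 15) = (s + 1)*(s + 4)*(s^3 - 3*s^2 - 13*s + 15) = (s + 1)*(s + 3)*(s + 4)*(s^2 - 6*s + 5) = (s - 5)*(s + 1)*(s + 3)*(s + 4)*(s - 1)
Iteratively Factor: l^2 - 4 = (l - 2)*(l + 2)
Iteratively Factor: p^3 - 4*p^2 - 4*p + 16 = (p + 2)*(p^2 - 6*p + 8) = (p - 4)*(p + 2)*(p - 2)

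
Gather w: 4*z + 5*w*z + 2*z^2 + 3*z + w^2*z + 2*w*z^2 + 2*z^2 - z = w^2*z + w*(2*z^2 + 5*z) + 4*z^2 + 6*z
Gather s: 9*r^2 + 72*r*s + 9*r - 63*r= 9*r^2 + 72*r*s - 54*r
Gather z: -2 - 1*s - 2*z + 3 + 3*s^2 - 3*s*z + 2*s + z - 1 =3*s^2 + s + z*(-3*s - 1)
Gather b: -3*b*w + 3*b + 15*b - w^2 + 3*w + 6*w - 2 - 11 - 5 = b*(18 - 3*w) - w^2 + 9*w - 18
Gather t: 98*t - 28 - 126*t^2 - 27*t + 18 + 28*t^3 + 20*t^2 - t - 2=28*t^3 - 106*t^2 + 70*t - 12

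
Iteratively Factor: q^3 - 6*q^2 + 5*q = (q)*(q^2 - 6*q + 5) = q*(q - 5)*(q - 1)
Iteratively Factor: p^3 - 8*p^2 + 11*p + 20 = (p - 4)*(p^2 - 4*p - 5) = (p - 5)*(p - 4)*(p + 1)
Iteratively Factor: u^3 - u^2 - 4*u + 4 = (u + 2)*(u^2 - 3*u + 2) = (u - 2)*(u + 2)*(u - 1)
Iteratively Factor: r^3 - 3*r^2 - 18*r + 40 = (r - 5)*(r^2 + 2*r - 8) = (r - 5)*(r + 4)*(r - 2)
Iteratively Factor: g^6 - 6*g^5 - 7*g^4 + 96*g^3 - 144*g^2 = (g - 3)*(g^5 - 3*g^4 - 16*g^3 + 48*g^2) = (g - 3)^2*(g^4 - 16*g^2) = (g - 3)^2*(g + 4)*(g^3 - 4*g^2) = g*(g - 3)^2*(g + 4)*(g^2 - 4*g) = g*(g - 4)*(g - 3)^2*(g + 4)*(g)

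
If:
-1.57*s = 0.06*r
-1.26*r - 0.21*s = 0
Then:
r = 0.00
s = 0.00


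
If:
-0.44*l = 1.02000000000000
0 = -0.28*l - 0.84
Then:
No Solution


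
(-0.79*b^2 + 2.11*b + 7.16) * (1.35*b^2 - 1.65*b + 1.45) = -1.0665*b^4 + 4.152*b^3 + 5.039*b^2 - 8.7545*b + 10.382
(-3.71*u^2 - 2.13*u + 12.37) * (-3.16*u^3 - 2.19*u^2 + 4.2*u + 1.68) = 11.7236*u^5 + 14.8557*u^4 - 50.0065*u^3 - 42.2691*u^2 + 48.3756*u + 20.7816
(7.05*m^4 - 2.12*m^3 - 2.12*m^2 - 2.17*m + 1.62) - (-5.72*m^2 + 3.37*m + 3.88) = 7.05*m^4 - 2.12*m^3 + 3.6*m^2 - 5.54*m - 2.26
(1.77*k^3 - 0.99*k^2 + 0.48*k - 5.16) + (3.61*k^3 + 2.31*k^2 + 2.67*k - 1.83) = 5.38*k^3 + 1.32*k^2 + 3.15*k - 6.99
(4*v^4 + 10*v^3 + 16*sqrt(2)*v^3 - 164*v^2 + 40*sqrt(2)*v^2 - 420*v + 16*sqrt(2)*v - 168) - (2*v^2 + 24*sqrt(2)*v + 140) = 4*v^4 + 10*v^3 + 16*sqrt(2)*v^3 - 166*v^2 + 40*sqrt(2)*v^2 - 420*v - 8*sqrt(2)*v - 308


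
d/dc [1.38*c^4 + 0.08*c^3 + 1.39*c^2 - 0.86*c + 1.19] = 5.52*c^3 + 0.24*c^2 + 2.78*c - 0.86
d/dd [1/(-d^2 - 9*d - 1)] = (2*d + 9)/(d^2 + 9*d + 1)^2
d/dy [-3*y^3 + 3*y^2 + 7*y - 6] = -9*y^2 + 6*y + 7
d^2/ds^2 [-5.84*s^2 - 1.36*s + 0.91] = -11.6800000000000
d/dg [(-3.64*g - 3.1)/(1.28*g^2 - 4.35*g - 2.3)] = (4.6592*g^2 + 7.936*g - 5.113)/(1.6384*g^4 - 11.136*g^3 + 13.0345*g^2 + 20.01*g + 5.29)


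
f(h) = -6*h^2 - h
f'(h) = -12*h - 1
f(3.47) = -75.72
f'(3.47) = -42.64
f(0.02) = -0.02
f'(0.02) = -1.24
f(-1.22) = -7.71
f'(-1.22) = 13.64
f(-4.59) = -121.82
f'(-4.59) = 54.08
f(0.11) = -0.18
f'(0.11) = -2.32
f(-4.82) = -134.57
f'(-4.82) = 56.84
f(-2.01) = -22.23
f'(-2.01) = 23.12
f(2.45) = -38.46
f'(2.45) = -30.40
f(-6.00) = -210.00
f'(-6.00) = 71.00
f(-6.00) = -210.00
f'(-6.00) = 71.00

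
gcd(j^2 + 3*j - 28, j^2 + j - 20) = j - 4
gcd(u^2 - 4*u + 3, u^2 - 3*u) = u - 3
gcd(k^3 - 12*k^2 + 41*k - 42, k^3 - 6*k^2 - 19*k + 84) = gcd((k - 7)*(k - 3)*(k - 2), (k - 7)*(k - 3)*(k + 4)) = k^2 - 10*k + 21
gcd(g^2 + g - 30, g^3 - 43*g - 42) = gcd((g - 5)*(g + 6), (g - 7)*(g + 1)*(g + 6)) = g + 6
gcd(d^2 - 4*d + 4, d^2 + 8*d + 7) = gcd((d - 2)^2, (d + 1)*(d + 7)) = 1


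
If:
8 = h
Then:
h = 8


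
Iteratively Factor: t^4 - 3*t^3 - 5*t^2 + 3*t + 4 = (t + 1)*(t^3 - 4*t^2 - t + 4) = (t - 1)*(t + 1)*(t^2 - 3*t - 4) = (t - 4)*(t - 1)*(t + 1)*(t + 1)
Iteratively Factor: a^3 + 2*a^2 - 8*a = (a + 4)*(a^2 - 2*a) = a*(a + 4)*(a - 2)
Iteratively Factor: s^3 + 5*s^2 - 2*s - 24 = (s + 4)*(s^2 + s - 6) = (s + 3)*(s + 4)*(s - 2)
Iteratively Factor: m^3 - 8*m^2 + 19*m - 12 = (m - 4)*(m^2 - 4*m + 3) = (m - 4)*(m - 1)*(m - 3)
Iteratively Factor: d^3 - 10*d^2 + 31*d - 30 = (d - 5)*(d^2 - 5*d + 6) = (d - 5)*(d - 2)*(d - 3)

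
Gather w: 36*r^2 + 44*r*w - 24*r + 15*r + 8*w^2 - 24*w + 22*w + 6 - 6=36*r^2 - 9*r + 8*w^2 + w*(44*r - 2)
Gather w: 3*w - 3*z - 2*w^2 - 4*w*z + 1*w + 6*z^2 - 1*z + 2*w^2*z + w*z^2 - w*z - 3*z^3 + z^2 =w^2*(2*z - 2) + w*(z^2 - 5*z + 4) - 3*z^3 + 7*z^2 - 4*z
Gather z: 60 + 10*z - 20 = 10*z + 40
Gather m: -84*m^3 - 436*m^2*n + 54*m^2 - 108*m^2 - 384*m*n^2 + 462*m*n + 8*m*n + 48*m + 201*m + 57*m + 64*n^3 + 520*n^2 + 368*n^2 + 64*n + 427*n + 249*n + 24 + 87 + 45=-84*m^3 + m^2*(-436*n - 54) + m*(-384*n^2 + 470*n + 306) + 64*n^3 + 888*n^2 + 740*n + 156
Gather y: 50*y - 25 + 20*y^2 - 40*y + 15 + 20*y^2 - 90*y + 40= 40*y^2 - 80*y + 30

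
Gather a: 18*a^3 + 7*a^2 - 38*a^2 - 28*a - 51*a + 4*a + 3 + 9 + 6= 18*a^3 - 31*a^2 - 75*a + 18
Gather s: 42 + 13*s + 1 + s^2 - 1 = s^2 + 13*s + 42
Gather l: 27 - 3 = 24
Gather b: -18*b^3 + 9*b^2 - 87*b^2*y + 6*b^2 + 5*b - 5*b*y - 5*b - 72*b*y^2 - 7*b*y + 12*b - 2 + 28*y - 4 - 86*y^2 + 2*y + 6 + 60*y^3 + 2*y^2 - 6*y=-18*b^3 + b^2*(15 - 87*y) + b*(-72*y^2 - 12*y + 12) + 60*y^3 - 84*y^2 + 24*y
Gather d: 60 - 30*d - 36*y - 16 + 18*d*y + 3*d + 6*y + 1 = d*(18*y - 27) - 30*y + 45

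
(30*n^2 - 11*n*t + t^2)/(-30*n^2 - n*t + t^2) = (-5*n + t)/(5*n + t)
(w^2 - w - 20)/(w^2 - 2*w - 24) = (w - 5)/(w - 6)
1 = 1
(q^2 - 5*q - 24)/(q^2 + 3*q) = (q - 8)/q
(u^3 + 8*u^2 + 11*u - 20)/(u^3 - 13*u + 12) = (u + 5)/(u - 3)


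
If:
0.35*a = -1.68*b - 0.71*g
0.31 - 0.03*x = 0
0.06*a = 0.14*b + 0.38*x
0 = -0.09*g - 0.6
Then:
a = 48.46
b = -7.28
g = -6.67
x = 10.33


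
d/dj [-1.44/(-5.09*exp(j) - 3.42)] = -7.3296*exp(j)/(5.09*exp(j) + 3.42)^2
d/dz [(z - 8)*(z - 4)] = 2*z - 12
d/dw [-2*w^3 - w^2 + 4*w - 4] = -6*w^2 - 2*w + 4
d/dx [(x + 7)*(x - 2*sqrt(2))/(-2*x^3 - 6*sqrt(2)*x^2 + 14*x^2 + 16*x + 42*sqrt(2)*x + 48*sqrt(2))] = (-(x + 7)*(x - 2*sqrt(2))*(-3*x^2 - 6*sqrt(2)*x + 14*x + 8 + 21*sqrt(2)) + (2*x - 2*sqrt(2) + 7)*(-x^3 - 3*sqrt(2)*x^2 + 7*x^2 + 8*x + 21*sqrt(2)*x + 24*sqrt(2)))/(2*(-x^3 - 3*sqrt(2)*x^2 + 7*x^2 + 8*x + 21*sqrt(2)*x + 24*sqrt(2))^2)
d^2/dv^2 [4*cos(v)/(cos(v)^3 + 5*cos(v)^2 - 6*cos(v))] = 4*(-4*sin(v)^4 + 51*sin(v)^2 - 45*cos(v)/4 - 15*cos(3*v)/4 + 15)/((cos(v) - 1)^3*(cos(v) + 6)^3)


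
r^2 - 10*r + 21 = (r - 7)*(r - 3)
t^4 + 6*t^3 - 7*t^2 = t^2*(t - 1)*(t + 7)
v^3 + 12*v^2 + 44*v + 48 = (v + 2)*(v + 4)*(v + 6)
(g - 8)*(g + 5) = g^2 - 3*g - 40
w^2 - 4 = (w - 2)*(w + 2)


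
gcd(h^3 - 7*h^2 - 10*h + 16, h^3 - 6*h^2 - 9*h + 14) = h^2 + h - 2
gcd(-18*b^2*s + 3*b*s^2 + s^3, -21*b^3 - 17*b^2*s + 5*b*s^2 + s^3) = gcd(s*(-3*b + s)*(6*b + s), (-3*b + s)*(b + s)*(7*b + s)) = -3*b + s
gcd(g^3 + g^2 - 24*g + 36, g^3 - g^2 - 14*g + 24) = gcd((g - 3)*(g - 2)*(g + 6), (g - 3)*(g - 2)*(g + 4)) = g^2 - 5*g + 6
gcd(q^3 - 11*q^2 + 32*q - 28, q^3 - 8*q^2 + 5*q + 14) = q^2 - 9*q + 14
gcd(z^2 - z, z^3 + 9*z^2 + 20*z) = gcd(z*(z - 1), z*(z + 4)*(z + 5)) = z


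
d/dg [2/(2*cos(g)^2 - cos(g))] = 2*(-sin(g)/cos(g)^2 + 4*tan(g))/(2*cos(g) - 1)^2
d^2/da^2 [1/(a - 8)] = 2/(a - 8)^3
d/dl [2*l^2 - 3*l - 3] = 4*l - 3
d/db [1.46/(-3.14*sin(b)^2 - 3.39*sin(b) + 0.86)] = (9.1688*sin(b) + 4.9494)*cos(b)/(3.14*sin(b)^2 + 3.39*sin(b) - 0.86)^2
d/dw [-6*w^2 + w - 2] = 1 - 12*w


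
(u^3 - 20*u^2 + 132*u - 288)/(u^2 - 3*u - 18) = (u^2 - 14*u + 48)/(u + 3)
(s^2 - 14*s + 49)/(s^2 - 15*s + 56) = (s - 7)/(s - 8)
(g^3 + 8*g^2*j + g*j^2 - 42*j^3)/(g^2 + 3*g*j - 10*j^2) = (g^2 + 10*g*j + 21*j^2)/(g + 5*j)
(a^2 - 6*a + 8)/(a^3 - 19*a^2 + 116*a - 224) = (a - 2)/(a^2 - 15*a + 56)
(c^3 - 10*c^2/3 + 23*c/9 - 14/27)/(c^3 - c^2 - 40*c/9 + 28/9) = (c - 1/3)/(c + 2)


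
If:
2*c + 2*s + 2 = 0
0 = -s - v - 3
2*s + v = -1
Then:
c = -3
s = 2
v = -5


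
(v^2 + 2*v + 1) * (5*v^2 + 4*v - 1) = 5*v^4 + 14*v^3 + 12*v^2 + 2*v - 1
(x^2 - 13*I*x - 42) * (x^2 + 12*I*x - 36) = x^4 - I*x^3 + 78*x^2 - 36*I*x + 1512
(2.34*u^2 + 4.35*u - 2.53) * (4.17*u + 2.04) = 9.7578*u^3 + 22.9131*u^2 - 1.6761*u - 5.1612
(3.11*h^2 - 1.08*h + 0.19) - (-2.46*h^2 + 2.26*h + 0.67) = 5.57*h^2 - 3.34*h - 0.48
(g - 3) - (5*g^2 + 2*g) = -5*g^2 - g - 3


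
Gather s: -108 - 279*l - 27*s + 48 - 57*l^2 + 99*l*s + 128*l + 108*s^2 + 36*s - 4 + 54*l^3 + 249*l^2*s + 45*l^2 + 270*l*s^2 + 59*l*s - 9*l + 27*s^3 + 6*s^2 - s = 54*l^3 - 12*l^2 - 160*l + 27*s^3 + s^2*(270*l + 114) + s*(249*l^2 + 158*l + 8) - 64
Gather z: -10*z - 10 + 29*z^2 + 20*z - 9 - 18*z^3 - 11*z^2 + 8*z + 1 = -18*z^3 + 18*z^2 + 18*z - 18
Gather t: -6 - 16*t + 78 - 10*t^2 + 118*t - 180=-10*t^2 + 102*t - 108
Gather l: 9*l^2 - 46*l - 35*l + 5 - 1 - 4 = 9*l^2 - 81*l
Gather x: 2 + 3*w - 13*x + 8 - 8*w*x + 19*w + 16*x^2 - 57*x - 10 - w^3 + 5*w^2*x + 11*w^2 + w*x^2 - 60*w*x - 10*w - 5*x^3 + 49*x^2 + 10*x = -w^3 + 11*w^2 + 12*w - 5*x^3 + x^2*(w + 65) + x*(5*w^2 - 68*w - 60)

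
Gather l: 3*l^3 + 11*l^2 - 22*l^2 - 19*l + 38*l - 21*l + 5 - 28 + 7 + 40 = 3*l^3 - 11*l^2 - 2*l + 24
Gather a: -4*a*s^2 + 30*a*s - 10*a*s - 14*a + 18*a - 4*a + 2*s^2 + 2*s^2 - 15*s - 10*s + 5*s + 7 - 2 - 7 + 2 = a*(-4*s^2 + 20*s) + 4*s^2 - 20*s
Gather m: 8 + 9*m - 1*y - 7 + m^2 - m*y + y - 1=m^2 + m*(9 - y)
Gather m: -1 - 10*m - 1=-10*m - 2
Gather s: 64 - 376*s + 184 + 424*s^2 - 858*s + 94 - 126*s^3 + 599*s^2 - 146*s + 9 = -126*s^3 + 1023*s^2 - 1380*s + 351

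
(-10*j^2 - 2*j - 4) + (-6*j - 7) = -10*j^2 - 8*j - 11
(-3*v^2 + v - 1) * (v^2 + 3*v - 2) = -3*v^4 - 8*v^3 + 8*v^2 - 5*v + 2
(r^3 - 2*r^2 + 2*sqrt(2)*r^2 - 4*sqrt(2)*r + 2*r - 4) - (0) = r^3 - 2*r^2 + 2*sqrt(2)*r^2 - 4*sqrt(2)*r + 2*r - 4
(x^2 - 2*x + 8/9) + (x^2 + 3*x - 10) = 2*x^2 + x - 82/9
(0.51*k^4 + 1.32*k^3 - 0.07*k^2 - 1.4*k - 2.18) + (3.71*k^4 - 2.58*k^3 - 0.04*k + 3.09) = 4.22*k^4 - 1.26*k^3 - 0.07*k^2 - 1.44*k + 0.91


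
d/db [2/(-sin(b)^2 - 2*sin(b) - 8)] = 4*(sin(b) + 1)*cos(b)/(sin(b)^2 + 2*sin(b) + 8)^2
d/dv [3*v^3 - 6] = 9*v^2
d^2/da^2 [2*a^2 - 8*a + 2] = 4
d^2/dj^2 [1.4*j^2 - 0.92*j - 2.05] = 2.80000000000000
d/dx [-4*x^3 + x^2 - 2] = 2*x*(1 - 6*x)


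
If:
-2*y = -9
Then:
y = 9/2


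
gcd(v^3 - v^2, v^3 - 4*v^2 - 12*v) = v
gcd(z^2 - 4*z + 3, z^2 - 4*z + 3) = z^2 - 4*z + 3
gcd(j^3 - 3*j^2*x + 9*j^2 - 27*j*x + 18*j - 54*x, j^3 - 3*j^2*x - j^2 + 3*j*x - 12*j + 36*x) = -j^2 + 3*j*x - 3*j + 9*x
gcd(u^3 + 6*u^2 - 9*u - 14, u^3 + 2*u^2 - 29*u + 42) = u^2 + 5*u - 14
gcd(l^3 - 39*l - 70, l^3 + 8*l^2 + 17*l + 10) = l^2 + 7*l + 10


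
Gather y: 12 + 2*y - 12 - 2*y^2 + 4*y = -2*y^2 + 6*y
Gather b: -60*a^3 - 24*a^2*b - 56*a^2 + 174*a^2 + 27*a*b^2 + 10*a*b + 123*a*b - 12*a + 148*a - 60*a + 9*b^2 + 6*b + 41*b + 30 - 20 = -60*a^3 + 118*a^2 + 76*a + b^2*(27*a + 9) + b*(-24*a^2 + 133*a + 47) + 10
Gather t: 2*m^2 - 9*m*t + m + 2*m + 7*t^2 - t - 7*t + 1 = 2*m^2 + 3*m + 7*t^2 + t*(-9*m - 8) + 1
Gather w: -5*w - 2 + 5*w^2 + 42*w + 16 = 5*w^2 + 37*w + 14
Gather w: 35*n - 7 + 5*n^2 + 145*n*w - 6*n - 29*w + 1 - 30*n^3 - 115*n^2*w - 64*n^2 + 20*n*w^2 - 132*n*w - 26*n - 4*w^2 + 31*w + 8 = -30*n^3 - 59*n^2 + 3*n + w^2*(20*n - 4) + w*(-115*n^2 + 13*n + 2) + 2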